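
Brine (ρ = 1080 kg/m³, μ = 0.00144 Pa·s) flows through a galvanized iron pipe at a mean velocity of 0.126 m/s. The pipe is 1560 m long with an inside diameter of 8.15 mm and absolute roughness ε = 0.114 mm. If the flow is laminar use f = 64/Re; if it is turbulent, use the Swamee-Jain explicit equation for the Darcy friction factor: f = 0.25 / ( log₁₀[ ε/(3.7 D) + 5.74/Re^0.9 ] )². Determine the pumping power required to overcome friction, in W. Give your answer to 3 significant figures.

P ≈ 0.896 W

Reynolds number Re = ρVD/μ = 1080 · 0.126 · 0.00815 / 0.00144 = 770.2.
Re < 2300 → laminar flow, so f = 64/Re = 64/770.2 = 0.0831 (the turbulent correlation is not needed).
Darcy-Weisbach: ΔP = f(L/D)(ρV²/2) = 0.0831·(1560/0.00815)·(1080·0.126²/2) = 0.0831·1.914e+05·8.573 = 1.364e+05 Pa.
Q = V·A = 0.126·5.217e-05 = 6.573e-06 m³/s.
Pumping power P = QΔP = 6.573e-06·1.364e+05 = 0.8963 W = 0.896 W.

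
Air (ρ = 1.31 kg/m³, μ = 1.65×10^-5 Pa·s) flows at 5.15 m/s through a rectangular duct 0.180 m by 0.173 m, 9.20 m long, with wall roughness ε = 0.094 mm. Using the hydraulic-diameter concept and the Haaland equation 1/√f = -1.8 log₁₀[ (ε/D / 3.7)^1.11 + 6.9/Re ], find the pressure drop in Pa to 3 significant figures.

Hydraulic diameter D_h = 4A/P = 4·(0.18·0.173)/(2·(0.18+0.173)) = 0.1246/0.706 = 0.1764 m.
Re = ρVD_h/μ = 1.31·5.15·0.1764/1.65e-05 = 7.214e+04.
ε/D_h = 9.4e-05/0.1764 = 0.000533; Haaland gives 1/√f = -1.8 log₁₀[5.44e-05+9.56e-05] = 6.883, so f = 0.02111.
ΔP = f(L/D_h)(ρV²/2) = 0.02111·9.2/0.1764·17.37 = 19.12 Pa.

ΔP ≈ 19.1 Pa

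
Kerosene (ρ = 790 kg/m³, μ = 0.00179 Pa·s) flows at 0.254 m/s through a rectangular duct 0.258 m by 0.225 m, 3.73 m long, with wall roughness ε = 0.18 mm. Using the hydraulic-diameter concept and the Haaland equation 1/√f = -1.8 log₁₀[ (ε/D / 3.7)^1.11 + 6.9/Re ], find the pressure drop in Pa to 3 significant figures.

Hydraulic diameter D_h = 4A/P = 4·(0.258·0.225)/(2·(0.258+0.225)) = 0.2322/0.966 = 0.2404 m.
Re = ρVD_h/μ = 790·0.254·0.2404/0.00179 = 2.695e+04.
ε/D_h = 0.00018/0.2404 = 0.000749; Haaland gives 1/√f = -1.8 log₁₀[7.94e-05+0.000256] = 6.254, so f = 0.02557.
ΔP = f(L/D_h)(ρV²/2) = 0.02557·3.73/0.2404·25.48 = 10.11 Pa.

ΔP ≈ 10.1 Pa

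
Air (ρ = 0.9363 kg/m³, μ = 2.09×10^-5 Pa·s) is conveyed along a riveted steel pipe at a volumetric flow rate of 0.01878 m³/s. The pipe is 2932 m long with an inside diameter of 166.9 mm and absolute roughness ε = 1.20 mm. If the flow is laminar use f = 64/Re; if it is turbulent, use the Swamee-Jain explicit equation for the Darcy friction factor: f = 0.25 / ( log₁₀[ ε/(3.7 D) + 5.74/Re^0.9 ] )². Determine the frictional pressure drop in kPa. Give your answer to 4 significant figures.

ΔP ≈ 0.2657 kPa

Cross-sectional area A = πD²/4 = π(0.1669)²/4 = 0.02188 m²; mean velocity V = Q/A = 0.01878/0.02188 = 0.8584 m/s.
Reynolds number Re = ρVD/μ = 0.9363 · 0.8584 · 0.1669 / 2.09e-05 = 6418.
Re > 4000 → turbulent. Relative roughness ε/D = 0.0012/0.1669 = 0.00719. Swamee-Jain: f = 0.25/(log₁₀[0.00719/3.7 + 5.74/6418^0.9])² = 0.25/(log₁₀[0.00194 + 0.00215])² = 0.25/(-2.388)² = 0.04384.
Darcy-Weisbach: ΔP = f(L/D)(ρV²/2) = 0.04384·(2932/0.1669)·(0.9363·0.8584²/2) = 0.04384·1.757e+04·0.345 = 265.7 Pa.
ΔP = 265.7 Pa = 0.2657 kPa.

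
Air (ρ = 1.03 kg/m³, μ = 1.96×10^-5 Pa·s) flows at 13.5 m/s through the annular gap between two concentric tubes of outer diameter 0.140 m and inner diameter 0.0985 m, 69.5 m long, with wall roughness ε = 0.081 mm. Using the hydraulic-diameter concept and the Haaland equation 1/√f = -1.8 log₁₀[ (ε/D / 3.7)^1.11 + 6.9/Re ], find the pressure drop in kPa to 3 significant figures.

ΔP ≈ 4.37 kPa

Hydraulic diameter D_h = 4A/P = D_o - D_i = 0.14 - 0.0985 = 0.0415 m.
Re = ρVD_h/μ = 1.03·13.5·0.0415/1.96e-05 = 2.944e+04.
ε/D_h = 8.1e-05/0.0415 = 0.00195; Haaland gives 1/√f = -1.8 log₁₀[0.00023+0.000234] = 6, so f = 0.02778.
ΔP = f(L/D_h)(ρV²/2) = 0.02778·69.5/0.0415·93.86 = 4367 Pa.
ΔP = 4.37 kPa.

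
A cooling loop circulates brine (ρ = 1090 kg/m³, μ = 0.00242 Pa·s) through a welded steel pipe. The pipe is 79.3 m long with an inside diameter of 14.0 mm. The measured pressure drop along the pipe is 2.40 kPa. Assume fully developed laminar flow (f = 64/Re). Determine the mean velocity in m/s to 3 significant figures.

For laminar flow, f = 64/Re with Re = ρVD/μ, so Darcy-Weisbach reduces to ΔP = 32μLV/D². Solving for V: V = ΔP·D²/(32μL) = 2400·(0.014)²/(32·0.00242·79.3) = 0.0766 m/s.
Check: Re = ρVD/μ = 1090·0.0766·0.014/0.00242 = 483 < 2300, so the laminar assumption holds.

V ≈ 0.0766 m/s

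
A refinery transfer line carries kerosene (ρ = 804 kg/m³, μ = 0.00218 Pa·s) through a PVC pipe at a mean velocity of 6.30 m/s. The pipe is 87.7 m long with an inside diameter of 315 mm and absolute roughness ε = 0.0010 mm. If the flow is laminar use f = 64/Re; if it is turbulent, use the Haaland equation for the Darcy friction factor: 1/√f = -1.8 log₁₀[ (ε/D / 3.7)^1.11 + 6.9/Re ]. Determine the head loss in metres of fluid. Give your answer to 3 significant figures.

Reynolds number Re = ρVD/μ = 804 · 6.3 · 0.315 / 0.00218 = 7.319e+05.
Re > 4000 → turbulent. Relative roughness ε/D = 1e-06/0.315 = 3.17e-06. Haaland: 1/√f = -1.8 log₁₀[(3.17e-06/3.7)^1.11 + 6.9/7.319e+05] = -1.8 log₁₀[1.85e-07 + 9.43e-06] = 9.031, so f = 0.01226.
Darcy-Weisbach: ΔP = f(L/D)(ρV²/2) = 0.01226·(87.7/0.315)·(804·6.3²/2) = 0.01226·278.4·1.596e+04 = 5.447e+04 Pa.
Head loss h_f = ΔP/(ρg) = 5.447e+04/(804·9.81) = 6.91 m.

h_f ≈ 6.91 m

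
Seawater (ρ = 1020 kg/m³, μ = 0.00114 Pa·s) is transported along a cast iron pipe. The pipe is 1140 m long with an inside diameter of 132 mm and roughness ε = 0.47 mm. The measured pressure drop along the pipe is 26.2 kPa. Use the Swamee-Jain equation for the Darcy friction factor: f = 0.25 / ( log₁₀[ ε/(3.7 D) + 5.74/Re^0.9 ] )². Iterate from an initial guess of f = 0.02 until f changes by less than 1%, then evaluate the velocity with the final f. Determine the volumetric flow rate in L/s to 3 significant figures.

Q ≈ 6.10 L/s

Rearranging Darcy-Weisbach: V = √(2·ΔP·D/(f·L·ρ)). With ε/D = 0.00047/0.132 = 0.00356, iterate starting from f = 0.02:
  f = 0.02 → V = √(2·2.62e+04·0.132/(0.02·1140·1020)) = 0.5454 m/s; Re = ρVD/μ = 6.441e+04; f → 0.02954
  f = 0.02954 → V = 0.4488 m/s; Re = 5.3e+04; f → 0.0299
  f = 0.0299 → V = 0.446 m/s; Re = 5.268e+04; f → 0.02991
Converged (Δf/f < 1%). With the final f = 0.02991: V = √(2·2.62e+04·0.132/(0.02991·1140·1020)) = 0.4459 m/s.
Q = V·A = 0.4459·(π/4·0.132²) = 0.006102 m³/s = 6.10 L/s.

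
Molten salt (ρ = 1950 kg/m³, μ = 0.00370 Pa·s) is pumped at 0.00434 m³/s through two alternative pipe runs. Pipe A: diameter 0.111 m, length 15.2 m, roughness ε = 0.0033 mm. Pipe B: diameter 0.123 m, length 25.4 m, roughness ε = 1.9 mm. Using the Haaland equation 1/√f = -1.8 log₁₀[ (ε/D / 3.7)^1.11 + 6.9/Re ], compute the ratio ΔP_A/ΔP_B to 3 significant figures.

Pipe A: V = Q/A = 0.00434/0.009677 = 0.4485 m/s; Re = 2.624e+04; ε/D = 2.97e-05; Haaland → f = 0.02413; ΔP_A = f(L/D)(ρV²/2) = 648 Pa.
Pipe B: V = Q/A = 0.00434/0.01188 = 0.3652 m/s; Re = 2.368e+04; ε/D = 0.0154; Haaland → f = 0.04605; ΔP_B = f(L/D)(ρV²/2) = 1237 Pa.
ΔP_A/ΔP_B = 648/1237 = 0.524.

ΔP_A/ΔP_B ≈ 0.524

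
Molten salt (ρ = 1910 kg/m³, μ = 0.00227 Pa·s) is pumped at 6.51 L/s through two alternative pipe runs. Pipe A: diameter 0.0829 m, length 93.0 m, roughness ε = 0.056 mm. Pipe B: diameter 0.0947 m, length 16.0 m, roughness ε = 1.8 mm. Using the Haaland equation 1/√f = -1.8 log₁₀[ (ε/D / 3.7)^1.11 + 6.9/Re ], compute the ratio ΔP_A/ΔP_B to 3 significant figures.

Pipe A: V = Q/A = 0.00651/0.005398 = 1.206 m/s; Re = 8.413e+04; ε/D = 0.000676; Haaland → f = 0.0212; ΔP_A = f(L/D)(ρV²/2) = 3.304e+04 Pa.
Pipe B: V = Q/A = 0.00651/0.007044 = 0.9243 m/s; Re = 7.365e+04; ε/D = 0.019; Haaland → f = 0.04833; ΔP_B = f(L/D)(ρV²/2) = 6661 Pa.
ΔP_A/ΔP_B = 3.304e+04/6661 = 4.96.

ΔP_A/ΔP_B ≈ 4.96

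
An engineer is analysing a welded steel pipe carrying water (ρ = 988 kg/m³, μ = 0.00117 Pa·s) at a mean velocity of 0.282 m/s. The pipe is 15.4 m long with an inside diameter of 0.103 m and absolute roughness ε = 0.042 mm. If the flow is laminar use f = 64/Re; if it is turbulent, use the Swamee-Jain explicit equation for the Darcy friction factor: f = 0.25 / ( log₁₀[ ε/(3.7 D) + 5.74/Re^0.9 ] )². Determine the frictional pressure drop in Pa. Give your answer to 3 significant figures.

ΔP ≈ 151 Pa

Reynolds number Re = ρVD/μ = 988 · 0.282 · 0.103 / 0.00117 = 2.453e+04.
Re > 4000 → turbulent. Relative roughness ε/D = 4.2e-05/0.103 = 0.000408. Swamee-Jain: f = 0.25/(log₁₀[0.000408/3.7 + 5.74/2.453e+04^0.9])² = 0.25/(log₁₀[0.00011 + 0.000643])² = 0.25/(-3.123)² = 0.02563.
Darcy-Weisbach: ΔP = f(L/D)(ρV²/2) = 0.02563·(15.4/0.103)·(988·0.282²/2) = 0.02563·149.5·39.28 = 150.6 Pa.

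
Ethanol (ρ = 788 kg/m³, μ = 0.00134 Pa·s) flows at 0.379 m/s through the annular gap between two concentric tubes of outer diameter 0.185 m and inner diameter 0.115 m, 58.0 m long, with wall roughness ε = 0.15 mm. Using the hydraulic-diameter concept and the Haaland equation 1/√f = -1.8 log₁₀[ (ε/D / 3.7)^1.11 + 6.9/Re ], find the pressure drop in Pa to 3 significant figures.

Hydraulic diameter D_h = 4A/P = D_o - D_i = 0.185 - 0.115 = 0.07 m.
Re = ρVD_h/μ = 788·0.379·0.07/0.00134 = 1.56e+04.
ε/D_h = 0.00015/0.07 = 0.00214; Haaland gives 1/√f = -1.8 log₁₀[0.000255+0.000442] = 5.682, so f = 0.03098.
ΔP = f(L/D_h)(ρV²/2) = 0.03098·58/0.07·56.59 = 1453 Pa.

ΔP ≈ 1450 Pa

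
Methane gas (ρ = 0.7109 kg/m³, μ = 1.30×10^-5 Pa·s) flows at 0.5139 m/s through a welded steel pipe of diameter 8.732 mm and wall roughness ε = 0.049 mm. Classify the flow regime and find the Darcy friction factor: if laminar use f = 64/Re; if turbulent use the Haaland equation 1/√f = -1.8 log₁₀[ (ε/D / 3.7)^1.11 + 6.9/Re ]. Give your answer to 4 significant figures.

f ≈ 0.2608

Re = ρVD/μ = 0.7109·0.5139·0.008732/1.3e-05 = 245.4.
Re < 2300 → laminar, so f = 64/Re = 0.2608 (roughness is irrelevant in laminar flow).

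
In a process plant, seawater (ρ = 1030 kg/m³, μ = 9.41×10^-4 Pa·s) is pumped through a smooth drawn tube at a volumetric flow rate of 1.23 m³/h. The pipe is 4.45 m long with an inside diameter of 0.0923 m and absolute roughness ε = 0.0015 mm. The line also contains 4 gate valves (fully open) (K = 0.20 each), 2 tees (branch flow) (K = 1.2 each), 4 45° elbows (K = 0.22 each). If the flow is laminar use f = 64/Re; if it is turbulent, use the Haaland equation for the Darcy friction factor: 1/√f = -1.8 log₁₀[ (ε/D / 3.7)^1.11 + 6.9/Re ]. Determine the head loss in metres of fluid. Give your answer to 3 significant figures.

h_f ≈ 7.82×10^-4 m

Q = 1.23 m³/h = 1.23/3600 = 0.0003417 m³/s.
Cross-sectional area A = πD²/4 = π(0.0923)²/4 = 0.006691 m²; mean velocity V = Q/A = 0.0003417/0.006691 = 0.05106 m/s.
Reynolds number Re = ρVD/μ = 1030 · 0.05106 · 0.0923 / 0.000941 = 5159.
Re > 4000 → turbulent. Relative roughness ε/D = 1.5e-06/0.0923 = 1.63e-05. Haaland: 1/√f = -1.8 log₁₀[(1.63e-05/3.7)^1.11 + 6.9/5159] = -1.8 log₁₀[1.13e-06 + 0.00134] = 5.172, so f = 0.03738.
Total minor-loss coefficient ΣK = 4·0.2 + 2·1.2 + 4·0.22 = 4.08.
ΔP = [f·L/D + ΣK]·(ρV²/2) = [0.03738·4.45/0.0923 + 4.08]·(1030·0.05106²/2) = [1.802 + 4.08]·1.343 = 7.899 Pa.
Head loss h_f = ΔP/(ρg) = 7.899/(1030·9.81) = 7.82×10^-4 m.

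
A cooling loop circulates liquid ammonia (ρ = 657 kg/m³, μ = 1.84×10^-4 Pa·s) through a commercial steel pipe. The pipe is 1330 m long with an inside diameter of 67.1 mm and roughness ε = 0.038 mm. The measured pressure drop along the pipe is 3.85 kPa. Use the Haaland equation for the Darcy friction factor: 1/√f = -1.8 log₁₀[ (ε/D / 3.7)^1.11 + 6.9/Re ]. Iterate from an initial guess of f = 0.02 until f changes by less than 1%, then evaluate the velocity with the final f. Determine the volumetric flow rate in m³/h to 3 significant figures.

Rearranging Darcy-Weisbach: V = √(2·ΔP·D/(f·L·ρ)). With ε/D = 3.8e-05/0.0671 = 0.000566, iterate starting from f = 0.02:
  f = 0.02 → V = √(2·3850·0.0671/(0.02·1330·657)) = 0.1719 m/s; Re = ρVD/μ = 4.12e+04; f → 0.02321
  f = 0.02321 → V = 0.1596 m/s; Re = 3.824e+04; f → 0.02352
  f = 0.02352 → V = 0.1585 m/s; Re = 3.798e+04; f → 0.02355
Converged (Δf/f < 1%). With the final f = 0.02355: V = √(2·3850·0.0671/(0.02355·1330·657)) = 0.1584 m/s.
Q = V·A = 0.1584·(π/4·0.0671²) = 0.0005603 m³/s = 2.02 m³/h.

Q ≈ 2.02 m³/h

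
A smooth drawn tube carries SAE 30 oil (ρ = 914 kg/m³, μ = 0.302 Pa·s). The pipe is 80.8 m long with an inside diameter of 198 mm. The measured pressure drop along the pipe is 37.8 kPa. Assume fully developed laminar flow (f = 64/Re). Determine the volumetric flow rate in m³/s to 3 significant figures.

For laminar flow, f = 64/Re with Re = ρVD/μ, so Darcy-Weisbach reduces to ΔP = 32μLV/D². Solving for V: V = ΔP·D²/(32μL) = 3.78e+04·(0.198)²/(32·0.302·80.8) = 1.898 m/s.
Check: Re = ρVD/μ = 914·1.898·0.198/0.302 = 1137 < 2300, so the laminar assumption holds.
Q = V·A = 1.898·(π/4·0.198²) = 0.05844 m³/s = 0.0584 m³/s.

Q ≈ 0.0584 m³/s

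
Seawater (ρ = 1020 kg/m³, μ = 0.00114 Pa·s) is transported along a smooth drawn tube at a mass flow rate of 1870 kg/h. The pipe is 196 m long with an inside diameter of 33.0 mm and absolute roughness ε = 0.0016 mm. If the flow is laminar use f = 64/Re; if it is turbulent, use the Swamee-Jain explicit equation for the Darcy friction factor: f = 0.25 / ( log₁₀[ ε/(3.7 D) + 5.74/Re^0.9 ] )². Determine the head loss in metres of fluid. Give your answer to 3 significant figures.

h_f ≈ 2.87 m

ṁ = 1870 kg/h = 1870/3600 = 0.5194 kg/s.
A = πD²/4 = π(0.033)²/4 = 0.0008553 m²; mean velocity V = ṁ/(ρA) = 0.5194/(1020 · 0.0008553) = 0.5954 m/s.
Reynolds number Re = ρVD/μ = 1020 · 0.5954 · 0.033 / 0.00114 = 1.758e+04.
Re > 4000 → turbulent. Relative roughness ε/D = 1.6e-06/0.033 = 4.85e-05. Swamee-Jain: f = 0.25/(log₁₀[4.85e-05/3.7 + 5.74/1.758e+04^0.9])² = 0.25/(log₁₀[1.31e-05 + 0.000868])² = 0.25/(-3.055)² = 0.02678.
Darcy-Weisbach: ΔP = f(L/D)(ρV²/2) = 0.02678·(196/0.033)·(1020·0.5954²/2) = 0.02678·5939·180.8 = 2.876e+04 Pa.
Head loss h_f = ΔP/(ρg) = 2.876e+04/(1020·9.81) = 2.87 m.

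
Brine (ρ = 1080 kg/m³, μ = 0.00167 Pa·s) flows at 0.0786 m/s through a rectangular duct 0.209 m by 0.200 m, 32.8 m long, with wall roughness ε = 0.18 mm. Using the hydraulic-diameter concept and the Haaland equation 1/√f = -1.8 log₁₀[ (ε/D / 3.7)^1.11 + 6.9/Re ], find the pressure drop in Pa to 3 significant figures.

ΔP ≈ 17.0 Pa

Hydraulic diameter D_h = 4A/P = 4·(0.209·0.2)/(2·(0.209+0.2)) = 0.1672/0.818 = 0.2044 m.
Re = ρVD_h/μ = 1080·0.0786·0.2044/0.00167 = 1.039e+04.
ε/D_h = 0.00018/0.2044 = 0.000881; Haaland gives 1/√f = -1.8 log₁₀[9.51e-05+0.000664] = 5.615, so f = 0.03171.
ΔP = f(L/D_h)(ρV²/2) = 0.03171·32.8/0.2044·3.336 = 16.98 Pa.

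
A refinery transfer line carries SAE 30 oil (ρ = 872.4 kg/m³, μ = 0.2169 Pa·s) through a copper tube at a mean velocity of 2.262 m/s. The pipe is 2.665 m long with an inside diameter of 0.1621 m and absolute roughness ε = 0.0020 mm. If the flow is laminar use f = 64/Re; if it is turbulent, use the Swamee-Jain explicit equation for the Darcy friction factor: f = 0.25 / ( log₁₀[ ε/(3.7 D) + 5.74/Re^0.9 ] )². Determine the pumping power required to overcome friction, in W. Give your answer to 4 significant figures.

P ≈ 74.33 W

Reynolds number Re = ρVD/μ = 872.4 · 2.262 · 0.1621 / 0.217 = 1475.
Re < 2300 → laminar flow, so f = 64/Re = 64/1475 = 0.0434 (the turbulent correlation is not needed).
Darcy-Weisbach: ΔP = f(L/D)(ρV²/2) = 0.0434·(2.665/0.1621)·(872.4·2.262²/2) = 0.0434·16.44·2232 = 1592 Pa.
Q = V·A = 2.262·0.02064 = 0.04668 m³/s.
Pumping power P = QΔP = 0.04668·1592 = 74.333 W = 74.33 W.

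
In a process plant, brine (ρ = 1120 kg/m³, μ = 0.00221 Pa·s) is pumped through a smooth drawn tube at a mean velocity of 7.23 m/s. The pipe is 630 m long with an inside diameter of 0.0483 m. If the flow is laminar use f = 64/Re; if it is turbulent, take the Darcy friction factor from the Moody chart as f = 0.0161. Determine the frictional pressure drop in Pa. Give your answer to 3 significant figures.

Reynolds number Re = ρVD/μ = 1120 · 7.23 · 0.0483 / 0.00221 = 1.77e+05.
Re > 4000 → turbulent; use the Moody-chart value f = 0.0161.
Darcy-Weisbach: ΔP = f(L/D)(ρV²/2) = 0.0161·(630/0.0483)·(1120·7.23²/2) = 0.0161·1.304e+04·2.927e+04 = 6.147e+06 Pa.

ΔP ≈ 6.15×10^6 Pa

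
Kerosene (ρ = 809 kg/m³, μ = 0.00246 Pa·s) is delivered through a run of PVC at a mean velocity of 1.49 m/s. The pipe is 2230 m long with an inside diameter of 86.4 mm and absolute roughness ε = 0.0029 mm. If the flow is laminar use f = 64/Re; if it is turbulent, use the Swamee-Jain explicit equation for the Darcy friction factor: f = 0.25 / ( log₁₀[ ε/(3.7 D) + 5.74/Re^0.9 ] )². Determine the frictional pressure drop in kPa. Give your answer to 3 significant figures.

Reynolds number Re = ρVD/μ = 809 · 1.49 · 0.0864 / 0.00246 = 4.234e+04.
Re > 4000 → turbulent. Relative roughness ε/D = 2.9e-06/0.0864 = 3.36e-05. Swamee-Jain: f = 0.25/(log₁₀[3.36e-05/3.7 + 5.74/4.234e+04^0.9])² = 0.25/(log₁₀[9.07e-06 + 0.000393])² = 0.25/(-3.395)² = 0.02169.
Darcy-Weisbach: ΔP = f(L/D)(ρV²/2) = 0.02169·(2230/0.0864)·(809·1.49²/2) = 0.02169·2.581e+04·898 = 5.027e+05 Pa.
ΔP = 5.027e+05 Pa = 503 kPa.

ΔP ≈ 503 kPa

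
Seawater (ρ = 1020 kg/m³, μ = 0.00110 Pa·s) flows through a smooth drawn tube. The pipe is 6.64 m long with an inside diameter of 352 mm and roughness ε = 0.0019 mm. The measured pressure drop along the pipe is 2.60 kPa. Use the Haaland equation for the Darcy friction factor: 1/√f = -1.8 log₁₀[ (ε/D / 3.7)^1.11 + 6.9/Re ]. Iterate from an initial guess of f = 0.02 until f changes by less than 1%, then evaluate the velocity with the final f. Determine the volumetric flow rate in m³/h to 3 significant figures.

Rearranging Darcy-Weisbach: V = √(2·ΔP·D/(f·L·ρ)). With ε/D = 1.9e-06/0.352 = 5.4e-06, iterate starting from f = 0.02:
  f = 0.02 → V = √(2·2600·0.352/(0.02·6.64·1020)) = 3.676 m/s; Re = ρVD/μ = 1.2e+06; f → 0.01135
  f = 0.01135 → V = 4.881 m/s; Re = 1.593e+06; f → 0.01086
  f = 0.01086 → V = 4.989 m/s; Re = 1.628e+06; f → 0.01082
Converged (Δf/f < 1%). With the final f = 0.01082: V = √(2·2600·0.352/(0.01082·6.64·1020)) = 4.997 m/s.
Q = V·A = 4.997·(π/4·0.352²) = 0.4863 m³/s = 1750 m³/h.

Q ≈ 1750 m³/h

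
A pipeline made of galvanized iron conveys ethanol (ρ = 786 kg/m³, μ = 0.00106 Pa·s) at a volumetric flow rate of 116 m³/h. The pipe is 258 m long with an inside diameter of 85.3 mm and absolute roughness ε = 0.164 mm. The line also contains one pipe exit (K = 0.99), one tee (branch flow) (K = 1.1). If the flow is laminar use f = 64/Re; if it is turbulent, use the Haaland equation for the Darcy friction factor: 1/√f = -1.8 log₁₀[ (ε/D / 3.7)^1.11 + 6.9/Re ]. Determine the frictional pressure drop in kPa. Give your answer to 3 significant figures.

Q = 116 m³/h = 116/3600 = 0.03222 m³/s.
Cross-sectional area A = πD²/4 = π(0.0853)²/4 = 0.005715 m²; mean velocity V = Q/A = 0.03222/0.005715 = 5.639 m/s.
Reynolds number Re = ρVD/μ = 786 · 5.639 · 0.0853 / 0.00106 = 3.566e+05.
Re > 4000 → turbulent. Relative roughness ε/D = 0.000164/0.0853 = 0.00192. Haaland: 1/√f = -1.8 log₁₀[(0.00192/3.7)^1.11 + 6.9/3.566e+05] = -1.8 log₁₀[0.000226 + 1.93e-05] = 6.498, so f = 0.02368.
Total minor-loss coefficient ΣK = 1·0.99 + 1·1.1 = 2.09.
ΔP = [f·L/D + ΣK]·(ρV²/2) = [0.02368·258/0.0853 + 2.09]·(786·5.639²/2) = [71.64 + 2.09]·1.249e+04 = 9.212e+05 Pa.
ΔP = 9.212e+05 Pa = 921 kPa.

ΔP ≈ 921 kPa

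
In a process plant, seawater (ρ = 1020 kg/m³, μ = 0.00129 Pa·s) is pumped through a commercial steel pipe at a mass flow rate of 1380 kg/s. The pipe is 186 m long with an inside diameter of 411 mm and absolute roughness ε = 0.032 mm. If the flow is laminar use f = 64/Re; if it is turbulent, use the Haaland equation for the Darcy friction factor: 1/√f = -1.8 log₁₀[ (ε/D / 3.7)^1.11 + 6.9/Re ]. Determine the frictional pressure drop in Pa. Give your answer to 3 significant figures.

A = πD²/4 = π(0.411)²/4 = 0.1327 m²; mean velocity V = ṁ/(ρA) = 1380/(1020 · 0.1327) = 10.2 m/s.
Reynolds number Re = ρVD/μ = 1020 · 10.2 · 0.411 / 0.00129 = 3.314e+06.
Re > 4000 → turbulent. Relative roughness ε/D = 3.2e-05/0.411 = 7.79e-05. Haaland: 1/√f = -1.8 log₁₀[(7.79e-05/3.7)^1.11 + 6.9/3.314e+06] = -1.8 log₁₀[6.44e-06 + 2.08e-06] = 9.125, so f = 0.01201.
Darcy-Weisbach: ΔP = f(L/D)(ρV²/2) = 0.01201·(186/0.411)·(1020·10.2²/2) = 0.01201·452.6·5.304e+04 = 2.882e+05 Pa.

ΔP ≈ 288000 Pa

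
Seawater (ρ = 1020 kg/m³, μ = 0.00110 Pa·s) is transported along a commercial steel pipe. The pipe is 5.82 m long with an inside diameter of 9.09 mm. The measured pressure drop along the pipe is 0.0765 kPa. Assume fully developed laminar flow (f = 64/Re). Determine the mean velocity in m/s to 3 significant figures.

For laminar flow, f = 64/Re with Re = ρVD/μ, so Darcy-Weisbach reduces to ΔP = 32μLV/D². Solving for V: V = ΔP·D²/(32μL) = 76.5·(0.00909)²/(32·0.0011·5.82) = 0.03085 m/s.
Check: Re = ρVD/μ = 1020·0.03085·0.00909/0.0011 = 260.1 < 2300, so the laminar assumption holds.

V ≈ 0.0309 m/s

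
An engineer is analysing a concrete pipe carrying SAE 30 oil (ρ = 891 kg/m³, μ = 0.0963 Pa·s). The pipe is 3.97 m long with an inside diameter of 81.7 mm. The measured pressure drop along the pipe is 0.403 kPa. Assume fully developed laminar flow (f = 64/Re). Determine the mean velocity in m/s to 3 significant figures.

For laminar flow, f = 64/Re with Re = ρVD/μ, so Darcy-Weisbach reduces to ΔP = 32μLV/D². Solving for V: V = ΔP·D²/(32μL) = 403·(0.0817)²/(32·0.0963·3.97) = 0.2199 m/s.
Check: Re = ρVD/μ = 891·0.2199·0.0817/0.0963 = 166.2 < 2300, so the laminar assumption holds.

V ≈ 0.220 m/s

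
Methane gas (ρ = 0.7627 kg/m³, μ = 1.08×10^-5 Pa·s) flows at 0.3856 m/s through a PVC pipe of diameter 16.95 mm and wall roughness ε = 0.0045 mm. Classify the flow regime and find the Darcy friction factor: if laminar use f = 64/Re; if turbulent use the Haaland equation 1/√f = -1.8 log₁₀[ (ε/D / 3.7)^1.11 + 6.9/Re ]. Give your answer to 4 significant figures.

f ≈ 0.1387

Re = ρVD/μ = 0.7627·0.3856·0.01695/1.08e-05 = 461.6.
Re < 2300 → laminar, so f = 64/Re = 0.1387 (roughness is irrelevant in laminar flow).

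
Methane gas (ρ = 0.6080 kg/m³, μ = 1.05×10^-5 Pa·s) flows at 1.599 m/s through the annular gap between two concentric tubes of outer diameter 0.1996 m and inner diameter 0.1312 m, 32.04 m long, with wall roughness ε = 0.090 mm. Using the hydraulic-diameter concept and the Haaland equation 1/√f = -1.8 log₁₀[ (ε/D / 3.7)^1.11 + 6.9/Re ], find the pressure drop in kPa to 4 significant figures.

ΔP ≈ 0.01329 kPa

Hydraulic diameter D_h = 4A/P = D_o - D_i = 0.1996 - 0.1312 = 0.0684 m.
Re = ρVD_h/μ = 0.608·1.599·0.0684/1.05e-05 = 6333.
ε/D_h = 9e-05/0.0684 = 0.00132; Haaland gives 1/√f = -1.8 log₁₀[0.000148+0.00109] = 5.233, so f = 0.03652.
ΔP = f(L/D_h)(ρV²/2) = 0.03652·32.04/0.0684·0.7773 = 13.29 Pa.
ΔP = 0.01329 kPa.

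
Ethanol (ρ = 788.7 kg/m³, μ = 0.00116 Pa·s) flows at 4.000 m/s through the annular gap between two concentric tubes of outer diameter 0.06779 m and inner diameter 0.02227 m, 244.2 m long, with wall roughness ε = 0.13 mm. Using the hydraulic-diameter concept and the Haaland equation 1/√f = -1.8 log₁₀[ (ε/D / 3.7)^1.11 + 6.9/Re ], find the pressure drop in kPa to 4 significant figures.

Hydraulic diameter D_h = 4A/P = D_o - D_i = 0.06779 - 0.02227 = 0.04552 m.
Re = ρVD_h/μ = 788.7·4·0.04552/0.00116 = 1.238e+05.
ε/D_h = 0.00013/0.04552 = 0.00286; Haaland gives 1/√f = -1.8 log₁₀[0.000351+5.57e-05] = 6.103, so f = 0.02684.
ΔP = f(L/D_h)(ρV²/2) = 0.02684·244.2/0.04552·6310 = 9.086e+05 Pa.
ΔP = 908.6 kPa.

ΔP ≈ 908.6 kPa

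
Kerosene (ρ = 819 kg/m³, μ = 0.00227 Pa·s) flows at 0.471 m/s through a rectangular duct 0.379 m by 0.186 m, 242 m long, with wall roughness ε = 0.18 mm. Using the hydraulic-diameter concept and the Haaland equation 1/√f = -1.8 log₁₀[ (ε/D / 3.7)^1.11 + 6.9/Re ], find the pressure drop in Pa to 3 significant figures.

Hydraulic diameter D_h = 4A/P = 4·(0.379·0.186)/(2·(0.379+0.186)) = 0.282/1.13 = 0.2495 m.
Re = ρVD_h/μ = 819·0.471·0.2495/0.00227 = 4.24e+04.
ε/D_h = 0.00018/0.2495 = 0.000721; Haaland gives 1/√f = -1.8 log₁₀[7.62e-05+0.000163] = 6.519, so f = 0.02353.
ΔP = f(L/D_h)(ρV²/2) = 0.02353·242/0.2495·90.84 = 2073 Pa.

ΔP ≈ 2070 Pa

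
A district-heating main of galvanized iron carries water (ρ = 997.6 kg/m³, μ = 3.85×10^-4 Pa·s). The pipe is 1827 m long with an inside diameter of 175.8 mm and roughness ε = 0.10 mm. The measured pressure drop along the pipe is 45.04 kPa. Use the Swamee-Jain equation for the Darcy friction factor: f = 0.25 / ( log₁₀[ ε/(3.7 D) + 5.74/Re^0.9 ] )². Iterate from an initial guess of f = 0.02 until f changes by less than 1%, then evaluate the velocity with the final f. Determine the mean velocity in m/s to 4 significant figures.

Rearranging Darcy-Weisbach: V = √(2·ΔP·D/(f·L·ρ)). With ε/D = 0.0001/0.1758 = 0.000569, iterate starting from f = 0.02:
  f = 0.02 → V = √(2·4.504e+04·0.1758/(0.02·1827·997.6)) = 0.6591 m/s; Re = ρVD/μ = 3.002e+05; f → 0.01871
  f = 0.01871 → V = 0.6814 m/s; Re = 3.104e+05; f → 0.01867
Converged (Δf/f < 1%). With the final f = 0.01867: V = √(2·4.504e+04·0.1758/(0.01867·1827·997.6)) = 0.6822 m/s.

V ≈ 0.6822 m/s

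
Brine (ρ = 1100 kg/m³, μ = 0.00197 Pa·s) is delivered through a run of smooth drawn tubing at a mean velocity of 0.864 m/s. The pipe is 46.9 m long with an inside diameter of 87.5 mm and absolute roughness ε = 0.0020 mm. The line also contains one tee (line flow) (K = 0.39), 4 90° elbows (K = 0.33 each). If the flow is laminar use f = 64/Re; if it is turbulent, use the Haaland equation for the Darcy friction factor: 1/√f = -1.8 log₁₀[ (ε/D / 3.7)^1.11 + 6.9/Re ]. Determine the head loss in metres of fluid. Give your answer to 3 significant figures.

h_f ≈ 0.505 m

Reynolds number Re = ρVD/μ = 1100 · 0.864 · 0.0875 / 0.00197 = 4.221e+04.
Re > 4000 → turbulent. Relative roughness ε/D = 2e-06/0.0875 = 2.29e-05. Haaland: 1/√f = -1.8 log₁₀[(2.29e-05/3.7)^1.11 + 6.9/4.221e+04] = -1.8 log₁₀[1.65e-06 + 0.000163] = 6.808, so f = 0.02158.
Total minor-loss coefficient ΣK = 1·0.39 + 4·0.33 = 1.71.
ΔP = [f·L/D + ΣK]·(ρV²/2) = [0.02158·46.9/0.0875 + 1.71]·(1100·0.864²/2) = [11.56 + 1.71]·410.6 = 5450 Pa.
Head loss h_f = ΔP/(ρg) = 5450/(1100·9.81) = 0.505 m.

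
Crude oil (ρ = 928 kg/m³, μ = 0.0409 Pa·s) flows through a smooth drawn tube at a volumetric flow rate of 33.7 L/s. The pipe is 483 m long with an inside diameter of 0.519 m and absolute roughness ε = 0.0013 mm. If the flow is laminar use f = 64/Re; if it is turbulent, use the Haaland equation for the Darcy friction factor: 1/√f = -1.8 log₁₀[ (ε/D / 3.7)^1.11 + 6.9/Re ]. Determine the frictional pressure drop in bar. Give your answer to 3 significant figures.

Q = 33.7 L/s = 33.7/1000 = 0.0337 m³/s.
Cross-sectional area A = πD²/4 = π(0.519)²/4 = 0.2116 m²; mean velocity V = Q/A = 0.0337/0.2116 = 0.1593 m/s.
Reynolds number Re = ρVD/μ = 928 · 0.1593 · 0.519 / 0.0409 = 1876.
Re < 2300 → laminar flow, so f = 64/Re = 64/1876 = 0.03412 (the turbulent correlation is not needed).
Darcy-Weisbach: ΔP = f(L/D)(ρV²/2) = 0.03412·(483/0.519)·(928·0.1593²/2) = 0.03412·930.6·11.77 = 373.8 Pa.
ΔP = 373.8 Pa = 0.00374 bar.

ΔP ≈ 0.00374 bar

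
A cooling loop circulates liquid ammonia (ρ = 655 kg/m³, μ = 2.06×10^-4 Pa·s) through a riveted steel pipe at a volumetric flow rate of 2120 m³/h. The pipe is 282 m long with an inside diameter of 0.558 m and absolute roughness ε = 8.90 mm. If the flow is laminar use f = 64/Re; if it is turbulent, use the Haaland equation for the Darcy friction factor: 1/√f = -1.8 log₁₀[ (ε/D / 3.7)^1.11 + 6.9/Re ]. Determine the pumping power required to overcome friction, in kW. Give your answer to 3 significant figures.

P ≈ 25.3 kW

Q = 2120 m³/h = 2120/3600 = 0.5889 m³/s.
Cross-sectional area A = πD²/4 = π(0.558)²/4 = 0.2445 m²; mean velocity V = Q/A = 0.5889/0.2445 = 2.408 m/s.
Reynolds number Re = ρVD/μ = 655 · 2.408 · 0.558 / 0.000206 = 4.273e+06.
Re > 4000 → turbulent. Relative roughness ε/D = 0.0089/0.558 = 0.0159. Haaland: 1/√f = -1.8 log₁₀[(0.0159/3.7)^1.11 + 6.9/4.273e+06] = -1.8 log₁₀[0.00237 + 1.61e-06] = 4.726, so f = 0.04478.
Darcy-Weisbach: ΔP = f(L/D)(ρV²/2) = 0.04478·(282/0.558)·(655·2.408²/2) = 0.04478·505.4·1899 = 4.298e+04 Pa.
Pumping power P = QΔP = 0.5889·4.298e+04 = 25310 W = 25.3 kW.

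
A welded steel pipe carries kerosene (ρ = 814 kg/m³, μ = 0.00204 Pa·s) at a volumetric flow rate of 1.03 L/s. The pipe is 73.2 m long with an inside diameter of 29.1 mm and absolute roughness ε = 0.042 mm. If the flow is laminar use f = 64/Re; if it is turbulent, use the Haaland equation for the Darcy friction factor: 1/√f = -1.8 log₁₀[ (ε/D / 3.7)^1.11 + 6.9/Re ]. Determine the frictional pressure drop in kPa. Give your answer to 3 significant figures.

ΔP ≈ 71.3 kPa

Q = 1.03 L/s = 1.03/1000 = 0.00103 m³/s.
Cross-sectional area A = πD²/4 = π(0.0291)²/4 = 0.0006651 m²; mean velocity V = Q/A = 0.00103/0.0006651 = 1.549 m/s.
Reynolds number Re = ρVD/μ = 814 · 1.549 · 0.0291 / 0.00204 = 1.798e+04.
Re > 4000 → turbulent. Relative roughness ε/D = 4.2e-05/0.0291 = 0.00144. Haaland: 1/√f = -1.8 log₁₀[(0.00144/3.7)^1.11 + 6.9/1.798e+04] = -1.8 log₁₀[0.000165 + 0.000384] = 5.87, so f = 0.02902.
Darcy-Weisbach: ΔP = f(L/D)(ρV²/2) = 0.02902·(73.2/0.0291)·(814·1.549²/2) = 0.02902·2515·976.2 = 7.126e+04 Pa.
ΔP = 7.126e+04 Pa = 71.3 kPa.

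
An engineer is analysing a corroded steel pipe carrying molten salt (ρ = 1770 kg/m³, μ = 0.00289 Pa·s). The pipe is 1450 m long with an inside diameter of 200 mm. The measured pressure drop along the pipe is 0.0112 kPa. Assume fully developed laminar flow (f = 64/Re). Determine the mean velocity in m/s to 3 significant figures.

V ≈ 0.00334 m/s

For laminar flow, f = 64/Re with Re = ρVD/μ, so Darcy-Weisbach reduces to ΔP = 32μLV/D². Solving for V: V = ΔP·D²/(32μL) = 11.2·(0.2)²/(32·0.00289·1450) = 0.003341 m/s.
Check: Re = ρVD/μ = 1770·0.003341·0.2/0.00289 = 409.2 < 2300, so the laminar assumption holds.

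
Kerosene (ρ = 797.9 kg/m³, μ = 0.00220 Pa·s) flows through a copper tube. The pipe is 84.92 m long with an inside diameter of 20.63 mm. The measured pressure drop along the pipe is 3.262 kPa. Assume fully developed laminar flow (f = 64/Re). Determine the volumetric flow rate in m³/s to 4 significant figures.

Q ≈ 7.762×10^-5 m³/s

For laminar flow, f = 64/Re with Re = ρVD/μ, so Darcy-Weisbach reduces to ΔP = 32μLV/D². Solving for V: V = ΔP·D²/(32μL) = 3262·(0.02063)²/(32·0.0022·84.92) = 0.2322 m/s.
Check: Re = ρVD/μ = 797.9·0.2322·0.02063/0.0022 = 1737 < 2300, so the laminar assumption holds.
Q = V·A = 0.2322·(π/4·0.02063²) = 7.762e-05 m³/s = 7.762×10^-5 m³/s.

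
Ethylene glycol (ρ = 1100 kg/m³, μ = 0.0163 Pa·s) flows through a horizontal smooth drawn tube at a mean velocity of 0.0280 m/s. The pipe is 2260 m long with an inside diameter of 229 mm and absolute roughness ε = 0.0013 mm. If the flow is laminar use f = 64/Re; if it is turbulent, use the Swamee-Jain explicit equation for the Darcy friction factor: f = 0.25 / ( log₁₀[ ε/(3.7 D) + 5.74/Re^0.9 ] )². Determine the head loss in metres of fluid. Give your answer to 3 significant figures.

h_f ≈ 0.0583 m

Reynolds number Re = ρVD/μ = 1100 · 0.028 · 0.229 / 0.0163 = 432.7.
Re < 2300 → laminar flow, so f = 64/Re = 64/432.7 = 0.1479 (the turbulent correlation is not needed).
Darcy-Weisbach: ΔP = f(L/D)(ρV²/2) = 0.1479·(2260/0.229)·(1100·0.028²/2) = 0.1479·9869·0.4312 = 629.4 Pa.
Head loss h_f = ΔP/(ρg) = 629.4/(1100·9.81) = 0.0583 m.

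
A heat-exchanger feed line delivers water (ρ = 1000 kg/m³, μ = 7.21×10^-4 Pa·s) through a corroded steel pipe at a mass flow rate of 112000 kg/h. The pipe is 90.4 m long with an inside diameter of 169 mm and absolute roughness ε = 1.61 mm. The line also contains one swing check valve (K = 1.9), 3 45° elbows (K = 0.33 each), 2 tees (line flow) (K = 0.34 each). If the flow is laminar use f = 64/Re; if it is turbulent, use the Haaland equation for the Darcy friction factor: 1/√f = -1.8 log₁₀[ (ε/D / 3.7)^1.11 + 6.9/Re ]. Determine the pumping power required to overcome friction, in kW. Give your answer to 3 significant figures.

P ≈ 0.708 kW

ṁ = 112000 kg/h = 112000/3600 = 31.11 kg/s.
A = πD²/4 = π(0.169)²/4 = 0.02243 m²; mean velocity V = ṁ/(ρA) = 31.11/(1000 · 0.02243) = 1.387 m/s.
Reynolds number Re = ρVD/μ = 1000 · 1.387 · 0.169 / 0.000721 = 3.251e+05.
Re > 4000 → turbulent. Relative roughness ε/D = 0.00161/0.169 = 0.00953. Haaland: 1/√f = -1.8 log₁₀[(0.00953/3.7)^1.11 + 6.9/3.251e+05] = -1.8 log₁₀[0.00134 + 2.12e-05] = 5.161, so f = 0.03754.
Total minor-loss coefficient ΣK = 1·1.9 + 3·0.33 + 2·0.34 = 3.57.
ΔP = [f·L/D + ΣK]·(ρV²/2) = [0.03754·90.4/0.169 + 3.57]·(1000·1.387²/2) = [20.08 + 3.57]·961.8 = 2.275e+04 Pa.
Q = ṁ/ρ = 31.11/1000 = 0.03111 m³/s.
Pumping power P = QΔP = 0.03111·2.275e+04 = 707.7 W = 0.708 kW.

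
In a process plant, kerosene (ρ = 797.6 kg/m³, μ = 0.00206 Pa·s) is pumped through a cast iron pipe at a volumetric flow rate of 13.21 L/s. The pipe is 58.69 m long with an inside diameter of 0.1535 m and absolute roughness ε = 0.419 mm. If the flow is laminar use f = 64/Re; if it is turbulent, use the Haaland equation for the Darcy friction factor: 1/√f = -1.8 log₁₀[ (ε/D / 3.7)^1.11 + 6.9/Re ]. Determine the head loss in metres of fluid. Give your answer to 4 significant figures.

h_f ≈ 0.2807 m

Q = 13.21 L/s = 13.21/1000 = 0.01321 m³/s.
Cross-sectional area A = πD²/4 = π(0.1535)²/4 = 0.01851 m²; mean velocity V = Q/A = 0.01321/0.01851 = 0.7138 m/s.
Reynolds number Re = ρVD/μ = 797.6 · 0.7138 · 0.1535 / 0.00206 = 4.243e+04.
Re > 4000 → turbulent. Relative roughness ε/D = 0.000419/0.1535 = 0.00273. Haaland: 1/√f = -1.8 log₁₀[(0.00273/3.7)^1.11 + 6.9/4.243e+04] = -1.8 log₁₀[0.000334 + 0.000163] = 5.948, so f = 0.02827.
Darcy-Weisbach: ΔP = f(L/D)(ρV²/2) = 0.02827·(58.69/0.1535)·(797.6·0.7138²/2) = 0.02827·382.3·203.2 = 2196 Pa.
Head loss h_f = ΔP/(ρg) = 2196/(797.6·9.81) = 0.2807 m.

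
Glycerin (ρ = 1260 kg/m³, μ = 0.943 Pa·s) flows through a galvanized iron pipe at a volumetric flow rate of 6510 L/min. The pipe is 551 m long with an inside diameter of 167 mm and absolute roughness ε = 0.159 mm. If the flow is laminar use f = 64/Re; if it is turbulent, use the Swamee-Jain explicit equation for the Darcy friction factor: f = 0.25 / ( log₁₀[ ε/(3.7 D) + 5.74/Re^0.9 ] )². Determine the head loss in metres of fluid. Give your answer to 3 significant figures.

Q = 6510 L/min = 6510/60000 = 0.1085 m³/s.
Cross-sectional area A = πD²/4 = π(0.167)²/4 = 0.0219 m²; mean velocity V = Q/A = 0.1085/0.0219 = 4.953 m/s.
Reynolds number Re = ρVD/μ = 1260 · 4.953 · 0.167 / 0.943 = 1105.
Re < 2300 → laminar flow, so f = 64/Re = 64/1105 = 0.0579 (the turbulent correlation is not needed).
Darcy-Weisbach: ΔP = f(L/D)(ρV²/2) = 0.0579·(551/0.167)·(1260·4.953²/2) = 0.0579·3299·1.546e+04 = 2.953e+06 Pa.
Head loss h_f = ΔP/(ρg) = 2.953e+06/(1260·9.81) = 239 m.

h_f ≈ 239 m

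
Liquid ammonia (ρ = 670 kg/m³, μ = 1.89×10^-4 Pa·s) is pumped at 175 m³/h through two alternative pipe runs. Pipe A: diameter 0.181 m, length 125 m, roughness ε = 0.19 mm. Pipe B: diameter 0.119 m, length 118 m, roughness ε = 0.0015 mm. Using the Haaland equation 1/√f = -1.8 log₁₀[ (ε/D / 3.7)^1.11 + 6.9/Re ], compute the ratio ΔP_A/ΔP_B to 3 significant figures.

Pipe A: V = Q/A = 0.04861/0.02573 = 1.889 m/s; Re = 1.212e+06; ε/D = 0.00105; Haaland → f = 0.02012; ΔP_A = f(L/D)(ρV²/2) = 1.662e+04 Pa.
Pipe B: V = Q/A = 0.04861/0.01112 = 4.371 m/s; Re = 1.844e+06; ε/D = 1.26e-05; Haaland → f = 0.01083; ΔP_B = f(L/D)(ρV²/2) = 6.874e+04 Pa.
ΔP_A/ΔP_B = 1.662e+04/6.874e+04 = 0.242.

ΔP_A/ΔP_B ≈ 0.242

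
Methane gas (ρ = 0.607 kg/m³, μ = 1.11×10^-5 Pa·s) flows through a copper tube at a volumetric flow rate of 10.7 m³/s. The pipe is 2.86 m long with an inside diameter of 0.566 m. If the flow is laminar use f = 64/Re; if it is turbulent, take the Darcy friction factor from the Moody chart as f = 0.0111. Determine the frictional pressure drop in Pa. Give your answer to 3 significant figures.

ΔP ≈ 30.8 Pa

Cross-sectional area A = πD²/4 = π(0.566)²/4 = 0.2516 m²; mean velocity V = Q/A = 10.7/0.2516 = 42.53 m/s.
Reynolds number Re = ρVD/μ = 0.607 · 42.53 · 0.566 / 1.11e-05 = 1.316e+06.
Re > 4000 → turbulent; use the Moody-chart value f = 0.0111.
Darcy-Weisbach: ΔP = f(L/D)(ρV²/2) = 0.0111·(2.86/0.566)·(0.607·42.53²/2) = 0.0111·5.053·548.9 = 30.79 Pa.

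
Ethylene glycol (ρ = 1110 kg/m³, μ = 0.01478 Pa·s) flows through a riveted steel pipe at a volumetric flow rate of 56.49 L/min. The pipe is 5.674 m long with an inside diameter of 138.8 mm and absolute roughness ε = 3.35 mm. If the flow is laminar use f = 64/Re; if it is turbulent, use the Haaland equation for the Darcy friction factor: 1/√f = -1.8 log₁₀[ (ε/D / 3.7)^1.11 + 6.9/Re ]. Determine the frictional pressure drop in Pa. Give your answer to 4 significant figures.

ΔP ≈ 8.667 Pa

Q = 56.49 L/min = 56.49/60000 = 0.0009415 m³/s.
Cross-sectional area A = πD²/4 = π(0.1388)²/4 = 0.01513 m²; mean velocity V = Q/A = 0.0009415/0.01513 = 0.06222 m/s.
Reynolds number Re = ρVD/μ = 1110 · 0.06222 · 0.1388 / 0.0148 = 648.6.
Re < 2300 → laminar flow, so f = 64/Re = 64/648.6 = 0.09867 (the turbulent correlation is not needed).
Darcy-Weisbach: ΔP = f(L/D)(ρV²/2) = 0.09867·(5.674/0.1388)·(1110·0.06222²/2) = 0.09867·40.88·2.149 = 8.667 Pa.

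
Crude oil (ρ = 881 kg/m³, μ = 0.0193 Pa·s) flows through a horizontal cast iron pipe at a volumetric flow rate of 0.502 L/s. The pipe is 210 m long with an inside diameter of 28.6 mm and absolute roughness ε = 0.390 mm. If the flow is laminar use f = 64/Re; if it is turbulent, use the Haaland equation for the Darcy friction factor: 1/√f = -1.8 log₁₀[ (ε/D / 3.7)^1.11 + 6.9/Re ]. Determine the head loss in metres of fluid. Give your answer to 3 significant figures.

h_f ≈ 14.3 m

Q = 0.502 L/s = 0.502/1000 = 0.000502 m³/s.
Cross-sectional area A = πD²/4 = π(0.0286)²/4 = 0.0006424 m²; mean velocity V = Q/A = 0.000502/0.0006424 = 0.7814 m/s.
Reynolds number Re = ρVD/μ = 881 · 0.7814 · 0.0286 / 0.0193 = 1020.
Re < 2300 → laminar flow, so f = 64/Re = 64/1020 = 0.06274 (the turbulent correlation is not needed).
Darcy-Weisbach: ΔP = f(L/D)(ρV²/2) = 0.06274·(210/0.0286)·(881·0.7814²/2) = 0.06274·7343·269 = 1.239e+05 Pa.
Head loss h_f = ΔP/(ρg) = 1.239e+05/(881·9.81) = 14.3 m.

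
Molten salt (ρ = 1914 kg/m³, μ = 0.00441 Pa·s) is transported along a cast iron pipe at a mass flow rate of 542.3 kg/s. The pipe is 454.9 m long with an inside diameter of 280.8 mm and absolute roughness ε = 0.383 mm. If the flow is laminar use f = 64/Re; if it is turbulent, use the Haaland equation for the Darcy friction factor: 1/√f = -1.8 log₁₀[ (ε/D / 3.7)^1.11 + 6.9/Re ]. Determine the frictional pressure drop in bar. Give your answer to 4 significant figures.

ΔP ≈ 7.019 bar

A = πD²/4 = π(0.2808)²/4 = 0.06193 m²; mean velocity V = ṁ/(ρA) = 542.3/(1914 · 0.06193) = 4.575 m/s.
Reynolds number Re = ρVD/μ = 1914 · 4.575 · 0.2808 / 0.00441 = 5.576e+05.
Re > 4000 → turbulent. Relative roughness ε/D = 0.000383/0.2808 = 0.00136. Haaland: 1/√f = -1.8 log₁₀[(0.00136/3.7)^1.11 + 6.9/5.576e+05] = -1.8 log₁₀[0.000154 + 1.24e-05] = 6.8, so f = 0.02163.
Darcy-Weisbach: ΔP = f(L/D)(ρV²/2) = 0.02163·(454.9/0.2808)·(1914·4.575²/2) = 0.02163·1620·2.003e+04 = 7.019e+05 Pa.
ΔP = 7.019e+05 Pa = 7.019 bar.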